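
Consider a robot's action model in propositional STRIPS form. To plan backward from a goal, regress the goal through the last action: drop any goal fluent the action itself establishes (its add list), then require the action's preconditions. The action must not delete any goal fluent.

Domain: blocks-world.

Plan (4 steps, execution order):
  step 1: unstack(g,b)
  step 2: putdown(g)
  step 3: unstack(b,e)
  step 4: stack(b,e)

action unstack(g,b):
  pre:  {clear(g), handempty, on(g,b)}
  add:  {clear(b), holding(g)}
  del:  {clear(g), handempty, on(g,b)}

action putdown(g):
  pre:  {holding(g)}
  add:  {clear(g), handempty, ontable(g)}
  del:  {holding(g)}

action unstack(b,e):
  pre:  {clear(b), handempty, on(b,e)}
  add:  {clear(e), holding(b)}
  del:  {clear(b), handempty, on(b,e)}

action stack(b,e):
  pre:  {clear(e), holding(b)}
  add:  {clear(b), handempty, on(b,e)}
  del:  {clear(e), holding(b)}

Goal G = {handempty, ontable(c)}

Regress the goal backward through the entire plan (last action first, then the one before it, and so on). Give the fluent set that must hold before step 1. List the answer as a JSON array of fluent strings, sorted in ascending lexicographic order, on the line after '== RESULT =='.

Regress step by step:
  through step 4 (stack(b,e)): drop {handempty}, keep {ontable(c)}, require {clear(e), holding(b)}
    → {clear(e), holding(b), ontable(c)}
  through step 3 (unstack(b,e)): drop {clear(e), holding(b)}, keep {ontable(c)}, require {clear(b), handempty, on(b,e)}
    → {clear(b), handempty, on(b,e), ontable(c)}
  through step 2 (putdown(g)): drop {handempty}, keep {clear(b), on(b,e), ontable(c)}, require {holding(g)}
    → {clear(b), holding(g), on(b,e), ontable(c)}
  through step 1 (unstack(g,b)): drop {clear(b), holding(g)}, keep {on(b,e), ontable(c)}, require {clear(g), handempty, on(g,b)}
    → {clear(g), handempty, on(b,e), on(g,b), ontable(c)}

== RESULT ==
["clear(g)", "handempty", "on(b,e)", "on(g,b)", "ontable(c)"]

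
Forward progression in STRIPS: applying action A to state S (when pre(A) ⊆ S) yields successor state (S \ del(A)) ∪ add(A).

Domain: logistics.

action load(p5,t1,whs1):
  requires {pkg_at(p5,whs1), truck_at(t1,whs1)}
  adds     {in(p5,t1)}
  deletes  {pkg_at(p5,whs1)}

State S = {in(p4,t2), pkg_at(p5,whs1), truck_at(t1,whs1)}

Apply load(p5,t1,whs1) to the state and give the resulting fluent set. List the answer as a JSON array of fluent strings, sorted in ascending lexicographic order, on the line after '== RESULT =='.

Progress:
  pre ⊆ S: {pkg_at(p5,whs1), truck_at(t1,whs1)} ⊆ S  — applicable
  S \ del = {in(p4,t2), truck_at(t1,whs1)}
  ∪ add   = {in(p4,t2), in(p5,t1), truck_at(t1,whs1)}

== RESULT ==
["in(p4,t2)", "in(p5,t1)", "truck_at(t1,whs1)"]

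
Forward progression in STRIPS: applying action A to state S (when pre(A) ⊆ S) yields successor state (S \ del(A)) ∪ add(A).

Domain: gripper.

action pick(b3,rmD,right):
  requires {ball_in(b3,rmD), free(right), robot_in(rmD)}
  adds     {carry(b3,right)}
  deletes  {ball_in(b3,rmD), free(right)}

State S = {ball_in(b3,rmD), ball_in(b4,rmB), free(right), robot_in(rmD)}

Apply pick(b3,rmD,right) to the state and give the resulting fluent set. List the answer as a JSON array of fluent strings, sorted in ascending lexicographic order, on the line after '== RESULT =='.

Progress:
  pre ⊆ S: {ball_in(b3,rmD), free(right), robot_in(rmD)} ⊆ S  — applicable
  S \ del = {ball_in(b4,rmB), robot_in(rmD)}
  ∪ add   = {ball_in(b4,rmB), carry(b3,right), robot_in(rmD)}

== RESULT ==
["ball_in(b4,rmB)", "carry(b3,right)", "robot_in(rmD)"]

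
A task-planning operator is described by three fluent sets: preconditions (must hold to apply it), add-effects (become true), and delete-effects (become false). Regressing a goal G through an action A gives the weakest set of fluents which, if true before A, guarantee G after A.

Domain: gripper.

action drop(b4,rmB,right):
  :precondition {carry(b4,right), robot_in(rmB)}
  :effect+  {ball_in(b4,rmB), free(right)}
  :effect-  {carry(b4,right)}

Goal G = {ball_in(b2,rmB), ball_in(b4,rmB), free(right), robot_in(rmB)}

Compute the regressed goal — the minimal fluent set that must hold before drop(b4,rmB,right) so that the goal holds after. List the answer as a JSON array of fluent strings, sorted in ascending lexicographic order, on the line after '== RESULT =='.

Regress:
  G ∩ del = {}  (empty — regression defined)
  G \ add = {ball_in(b2,rmB), ball_in(b4,rmB), free(right), robot_in(rmB)} \ {ball_in(b4,rmB), free(right)} = {ball_in(b2,rmB), robot_in(rmB)}
  ∪ pre   = {ball_in(b2,rmB), robot_in(rmB)} ∪ {carry(b4,right), robot_in(rmB)}
          = {ball_in(b2,rmB), carry(b4,right), robot_in(rmB)}

== RESULT ==
["ball_in(b2,rmB)", "carry(b4,right)", "robot_in(rmB)"]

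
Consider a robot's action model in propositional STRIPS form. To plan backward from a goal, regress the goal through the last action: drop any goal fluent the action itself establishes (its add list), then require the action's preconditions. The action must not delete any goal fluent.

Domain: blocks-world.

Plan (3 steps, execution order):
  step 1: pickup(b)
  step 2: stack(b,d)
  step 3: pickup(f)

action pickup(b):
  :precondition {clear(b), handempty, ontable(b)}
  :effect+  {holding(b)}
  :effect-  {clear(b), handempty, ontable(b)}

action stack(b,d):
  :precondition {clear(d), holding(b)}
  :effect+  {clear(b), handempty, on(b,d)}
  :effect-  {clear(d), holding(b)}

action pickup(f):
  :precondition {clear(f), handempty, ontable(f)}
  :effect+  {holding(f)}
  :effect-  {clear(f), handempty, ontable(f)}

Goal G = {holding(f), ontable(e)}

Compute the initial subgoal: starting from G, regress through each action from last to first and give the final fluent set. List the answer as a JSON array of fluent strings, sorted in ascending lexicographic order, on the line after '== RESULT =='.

Work backward from the goal:
  through step 3 (pickup(f)): drop {holding(f)}, keep {ontable(e)}, require {clear(f), handempty, ontable(f)}
    → {clear(f), handempty, ontable(e), ontable(f)}
  through step 2 (stack(b,d)): drop {handempty}, keep {clear(f), ontable(e), ontable(f)}, require {clear(d), holding(b)}
    → {clear(d), clear(f), holding(b), ontable(e), ontable(f)}
  through step 1 (pickup(b)): drop {holding(b)}, keep {clear(d), clear(f), ontable(e), ontable(f)}, require {clear(b), handempty, ontable(b)}
    → {clear(b), clear(d), clear(f), handempty, ontable(b), ontable(e), ontable(f)}

== RESULT ==
["clear(b)", "clear(d)", "clear(f)", "handempty", "ontable(b)", "ontable(e)", "ontable(f)"]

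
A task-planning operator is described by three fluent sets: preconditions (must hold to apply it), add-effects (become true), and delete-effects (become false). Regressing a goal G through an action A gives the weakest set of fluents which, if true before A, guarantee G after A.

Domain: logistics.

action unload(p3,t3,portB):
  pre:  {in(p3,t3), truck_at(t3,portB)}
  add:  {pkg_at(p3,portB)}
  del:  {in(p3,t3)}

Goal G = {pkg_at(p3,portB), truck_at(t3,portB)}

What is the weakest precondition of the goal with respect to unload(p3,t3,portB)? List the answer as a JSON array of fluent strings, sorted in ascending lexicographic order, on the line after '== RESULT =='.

Regress:
  G ∩ del = {}  (empty — regression defined)
  G \ add = {pkg_at(p3,portB), truck_at(t3,portB)} \ {pkg_at(p3,portB)} = {truck_at(t3,portB)}
  ∪ pre   = {truck_at(t3,portB)} ∪ {in(p3,t3), truck_at(t3,portB)}
          = {in(p3,t3), truck_at(t3,portB)}

== RESULT ==
["in(p3,t3)", "truck_at(t3,portB)"]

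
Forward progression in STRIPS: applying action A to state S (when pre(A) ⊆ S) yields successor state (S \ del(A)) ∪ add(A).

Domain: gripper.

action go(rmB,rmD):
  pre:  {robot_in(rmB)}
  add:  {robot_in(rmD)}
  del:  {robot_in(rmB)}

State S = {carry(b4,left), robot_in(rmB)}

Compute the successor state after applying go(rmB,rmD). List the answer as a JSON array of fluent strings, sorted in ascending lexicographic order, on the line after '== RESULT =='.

Progress:
  pre ⊆ S: {robot_in(rmB)} ⊆ S  — applicable
  S \ del = {carry(b4,left)}
  ∪ add   = {carry(b4,left), robot_in(rmD)}

== RESULT ==
["carry(b4,left)", "robot_in(rmD)"]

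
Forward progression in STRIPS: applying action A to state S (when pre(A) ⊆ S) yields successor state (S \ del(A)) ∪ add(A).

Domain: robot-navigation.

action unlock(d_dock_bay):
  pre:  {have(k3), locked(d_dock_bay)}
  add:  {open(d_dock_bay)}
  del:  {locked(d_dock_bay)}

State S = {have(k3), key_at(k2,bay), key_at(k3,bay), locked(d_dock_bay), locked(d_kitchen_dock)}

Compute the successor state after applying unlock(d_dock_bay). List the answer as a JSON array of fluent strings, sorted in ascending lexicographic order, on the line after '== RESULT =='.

Progress:
  pre ⊆ S: {have(k3), locked(d_dock_bay)} ⊆ S  — applicable
  S \ del = {have(k3), key_at(k2,bay), key_at(k3,bay), locked(d_kitchen_dock)}
  ∪ add   = {have(k3), key_at(k2,bay), key_at(k3,bay), locked(d_kitchen_dock), open(d_dock_bay)}

== RESULT ==
["have(k3)", "key_at(k2,bay)", "key_at(k3,bay)", "locked(d_kitchen_dock)", "open(d_dock_bay)"]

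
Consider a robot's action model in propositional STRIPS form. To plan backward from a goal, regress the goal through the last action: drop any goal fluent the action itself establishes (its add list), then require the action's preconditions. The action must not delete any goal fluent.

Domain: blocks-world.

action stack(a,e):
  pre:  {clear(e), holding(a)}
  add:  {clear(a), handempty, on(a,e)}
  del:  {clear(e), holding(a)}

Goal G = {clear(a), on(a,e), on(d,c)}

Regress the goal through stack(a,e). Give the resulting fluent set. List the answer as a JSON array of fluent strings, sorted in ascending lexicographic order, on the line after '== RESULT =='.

Compute (G \ add) ∪ pre:
  G ∩ del = {}  (empty — regression defined)
  G \ add = {clear(a), on(a,e), on(d,c)} \ {clear(a), handempty, on(a,e)} = {on(d,c)}
  ∪ pre   = {on(d,c)} ∪ {clear(e), holding(a)}
          = {clear(e), holding(a), on(d,c)}

== RESULT ==
["clear(e)", "holding(a)", "on(d,c)"]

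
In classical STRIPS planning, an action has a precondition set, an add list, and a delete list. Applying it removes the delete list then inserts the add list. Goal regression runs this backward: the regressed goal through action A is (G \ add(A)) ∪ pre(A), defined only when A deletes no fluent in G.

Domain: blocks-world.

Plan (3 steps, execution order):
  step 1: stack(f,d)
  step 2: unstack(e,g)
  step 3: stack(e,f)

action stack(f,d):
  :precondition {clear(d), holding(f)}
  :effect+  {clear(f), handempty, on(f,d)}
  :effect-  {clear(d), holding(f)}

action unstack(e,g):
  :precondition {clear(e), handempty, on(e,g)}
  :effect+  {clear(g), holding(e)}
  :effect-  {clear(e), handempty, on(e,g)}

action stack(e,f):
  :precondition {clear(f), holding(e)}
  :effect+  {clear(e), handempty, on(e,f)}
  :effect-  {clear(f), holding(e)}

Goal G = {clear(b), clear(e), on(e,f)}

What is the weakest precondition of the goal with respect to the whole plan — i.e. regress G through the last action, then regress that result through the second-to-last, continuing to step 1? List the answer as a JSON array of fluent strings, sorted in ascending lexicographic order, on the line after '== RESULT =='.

Work backward from the goal:
  through step 3 (stack(e,f)): drop {clear(e), on(e,f)}, keep {clear(b)}, require {clear(f), holding(e)}
    → {clear(b), clear(f), holding(e)}
  through step 2 (unstack(e,g)): drop {holding(e)}, keep {clear(b), clear(f)}, require {clear(e), handempty, on(e,g)}
    → {clear(b), clear(e), clear(f), handempty, on(e,g)}
  through step 1 (stack(f,d)): drop {clear(f), handempty}, keep {clear(b), clear(e), on(e,g)}, require {clear(d), holding(f)}
    → {clear(b), clear(d), clear(e), holding(f), on(e,g)}

== RESULT ==
["clear(b)", "clear(d)", "clear(e)", "holding(f)", "on(e,g)"]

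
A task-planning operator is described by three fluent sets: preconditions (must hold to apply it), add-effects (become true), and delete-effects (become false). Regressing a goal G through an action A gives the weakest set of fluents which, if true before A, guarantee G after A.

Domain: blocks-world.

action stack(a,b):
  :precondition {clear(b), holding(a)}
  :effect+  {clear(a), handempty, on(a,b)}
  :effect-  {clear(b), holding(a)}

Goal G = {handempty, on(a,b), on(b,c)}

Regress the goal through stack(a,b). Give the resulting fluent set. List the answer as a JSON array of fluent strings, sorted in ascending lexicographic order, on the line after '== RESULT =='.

Regress:
  G ∩ del = {}  (empty — regression defined)
  G \ add = {handempty, on(a,b), on(b,c)} \ {clear(a), handempty, on(a,b)} = {on(b,c)}
  ∪ pre   = {on(b,c)} ∪ {clear(b), holding(a)}
          = {clear(b), holding(a), on(b,c)}

== RESULT ==
["clear(b)", "holding(a)", "on(b,c)"]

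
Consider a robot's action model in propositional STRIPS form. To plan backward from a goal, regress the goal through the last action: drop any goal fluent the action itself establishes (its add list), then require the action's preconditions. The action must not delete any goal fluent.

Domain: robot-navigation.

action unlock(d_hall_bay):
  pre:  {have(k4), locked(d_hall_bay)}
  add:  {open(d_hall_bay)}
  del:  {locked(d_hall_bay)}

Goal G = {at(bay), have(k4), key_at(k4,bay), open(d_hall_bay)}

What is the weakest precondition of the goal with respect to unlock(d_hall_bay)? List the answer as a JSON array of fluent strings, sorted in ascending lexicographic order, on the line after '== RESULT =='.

Regress:
  G ∩ del = {}  (empty — regression defined)
  G \ add = {at(bay), have(k4), key_at(k4,bay), open(d_hall_bay)} \ {open(d_hall_bay)} = {at(bay), have(k4), key_at(k4,bay)}
  ∪ pre   = {at(bay), have(k4), key_at(k4,bay)} ∪ {have(k4), locked(d_hall_bay)}
          = {at(bay), have(k4), key_at(k4,bay), locked(d_hall_bay)}

== RESULT ==
["at(bay)", "have(k4)", "key_at(k4,bay)", "locked(d_hall_bay)"]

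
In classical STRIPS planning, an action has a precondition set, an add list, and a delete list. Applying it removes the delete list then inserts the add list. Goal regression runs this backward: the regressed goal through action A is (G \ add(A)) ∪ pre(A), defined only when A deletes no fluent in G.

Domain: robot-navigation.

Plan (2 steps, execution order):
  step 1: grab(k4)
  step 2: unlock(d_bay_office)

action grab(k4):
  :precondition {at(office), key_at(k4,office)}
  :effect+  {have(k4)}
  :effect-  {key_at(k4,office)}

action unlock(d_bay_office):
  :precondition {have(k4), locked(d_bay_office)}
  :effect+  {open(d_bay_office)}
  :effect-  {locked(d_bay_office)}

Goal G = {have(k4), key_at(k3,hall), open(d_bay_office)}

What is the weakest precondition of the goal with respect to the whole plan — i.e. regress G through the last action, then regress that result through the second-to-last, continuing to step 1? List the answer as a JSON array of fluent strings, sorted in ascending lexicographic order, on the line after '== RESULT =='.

Regress step by step:
  through step 2 (unlock(d_bay_office)): drop {open(d_bay_office)}, keep {have(k4), key_at(k3,hall)}, require {have(k4), locked(d_bay_office)}
    → {have(k4), key_at(k3,hall), locked(d_bay_office)}
  through step 1 (grab(k4)): drop {have(k4)}, keep {key_at(k3,hall), locked(d_bay_office)}, require {at(office), key_at(k4,office)}
    → {at(office), key_at(k3,hall), key_at(k4,office), locked(d_bay_office)}

== RESULT ==
["at(office)", "key_at(k3,hall)", "key_at(k4,office)", "locked(d_bay_office)"]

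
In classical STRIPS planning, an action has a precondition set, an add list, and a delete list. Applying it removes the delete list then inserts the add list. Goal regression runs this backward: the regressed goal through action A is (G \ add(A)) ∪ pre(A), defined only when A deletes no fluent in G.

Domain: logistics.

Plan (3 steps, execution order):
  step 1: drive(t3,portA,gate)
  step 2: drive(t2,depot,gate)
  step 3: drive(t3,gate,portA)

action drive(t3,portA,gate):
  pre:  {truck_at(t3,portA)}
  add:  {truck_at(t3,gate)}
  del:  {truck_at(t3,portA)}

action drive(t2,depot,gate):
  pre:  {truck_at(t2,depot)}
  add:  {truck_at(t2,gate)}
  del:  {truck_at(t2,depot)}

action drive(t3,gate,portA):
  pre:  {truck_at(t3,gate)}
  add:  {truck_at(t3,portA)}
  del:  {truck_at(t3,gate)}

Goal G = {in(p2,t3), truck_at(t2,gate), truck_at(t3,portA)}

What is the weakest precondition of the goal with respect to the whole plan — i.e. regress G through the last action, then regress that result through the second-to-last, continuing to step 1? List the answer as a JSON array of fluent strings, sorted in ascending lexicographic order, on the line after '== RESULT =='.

Work backward from the goal:
  through step 3 (drive(t3,gate,portA)): drop {truck_at(t3,portA)}, keep {in(p2,t3), truck_at(t2,gate)}, require {truck_at(t3,gate)}
    → {in(p2,t3), truck_at(t2,gate), truck_at(t3,gate)}
  through step 2 (drive(t2,depot,gate)): drop {truck_at(t2,gate)}, keep {in(p2,t3), truck_at(t3,gate)}, require {truck_at(t2,depot)}
    → {in(p2,t3), truck_at(t2,depot), truck_at(t3,gate)}
  through step 1 (drive(t3,portA,gate)): drop {truck_at(t3,gate)}, keep {in(p2,t3), truck_at(t2,depot)}, require {truck_at(t3,portA)}
    → {in(p2,t3), truck_at(t2,depot), truck_at(t3,portA)}

== RESULT ==
["in(p2,t3)", "truck_at(t2,depot)", "truck_at(t3,portA)"]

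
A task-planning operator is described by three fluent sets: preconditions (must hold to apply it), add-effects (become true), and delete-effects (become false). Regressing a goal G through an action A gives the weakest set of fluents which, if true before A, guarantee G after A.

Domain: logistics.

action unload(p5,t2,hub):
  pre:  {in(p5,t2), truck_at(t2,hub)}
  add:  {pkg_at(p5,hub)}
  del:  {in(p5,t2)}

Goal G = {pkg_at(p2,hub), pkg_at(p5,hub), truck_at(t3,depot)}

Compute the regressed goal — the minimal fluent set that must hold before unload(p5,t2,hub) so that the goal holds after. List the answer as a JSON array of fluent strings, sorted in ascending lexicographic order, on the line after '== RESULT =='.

Regress:
  G ∩ del = {}  (empty — regression defined)
  G \ add = {pkg_at(p2,hub), pkg_at(p5,hub), truck_at(t3,depot)} \ {pkg_at(p5,hub)} = {pkg_at(p2,hub), truck_at(t3,depot)}
  ∪ pre   = {pkg_at(p2,hub), truck_at(t3,depot)} ∪ {in(p5,t2), truck_at(t2,hub)}
          = {in(p5,t2), pkg_at(p2,hub), truck_at(t2,hub), truck_at(t3,depot)}

== RESULT ==
["in(p5,t2)", "pkg_at(p2,hub)", "truck_at(t2,hub)", "truck_at(t3,depot)"]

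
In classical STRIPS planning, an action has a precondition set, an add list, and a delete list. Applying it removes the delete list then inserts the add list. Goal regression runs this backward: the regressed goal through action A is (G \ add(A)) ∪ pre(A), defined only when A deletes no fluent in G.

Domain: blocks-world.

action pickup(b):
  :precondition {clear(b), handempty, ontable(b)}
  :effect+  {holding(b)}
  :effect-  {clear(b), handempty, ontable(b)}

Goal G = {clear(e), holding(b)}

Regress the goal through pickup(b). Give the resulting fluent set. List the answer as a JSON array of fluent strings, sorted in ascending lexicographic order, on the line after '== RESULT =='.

Regress:
  G ∩ del = {}  (empty — regression defined)
  G \ add = {clear(e), holding(b)} \ {holding(b)} = {clear(e)}
  ∪ pre   = {clear(e)} ∪ {clear(b), handempty, ontable(b)}
          = {clear(b), clear(e), handempty, ontable(b)}

== RESULT ==
["clear(b)", "clear(e)", "handempty", "ontable(b)"]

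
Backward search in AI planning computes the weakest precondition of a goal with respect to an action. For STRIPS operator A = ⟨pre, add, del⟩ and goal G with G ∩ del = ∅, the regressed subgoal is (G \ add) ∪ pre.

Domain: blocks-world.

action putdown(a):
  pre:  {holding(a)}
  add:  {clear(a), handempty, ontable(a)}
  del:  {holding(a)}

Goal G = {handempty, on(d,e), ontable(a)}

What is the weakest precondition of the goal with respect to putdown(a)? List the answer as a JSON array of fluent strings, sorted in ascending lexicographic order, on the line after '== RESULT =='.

Compute (G \ add) ∪ pre:
  G ∩ del = {}  (empty — regression defined)
  G \ add = {handempty, on(d,e), ontable(a)} \ {clear(a), handempty, ontable(a)} = {on(d,e)}
  ∪ pre   = {on(d,e)} ∪ {holding(a)}
          = {holding(a), on(d,e)}

== RESULT ==
["holding(a)", "on(d,e)"]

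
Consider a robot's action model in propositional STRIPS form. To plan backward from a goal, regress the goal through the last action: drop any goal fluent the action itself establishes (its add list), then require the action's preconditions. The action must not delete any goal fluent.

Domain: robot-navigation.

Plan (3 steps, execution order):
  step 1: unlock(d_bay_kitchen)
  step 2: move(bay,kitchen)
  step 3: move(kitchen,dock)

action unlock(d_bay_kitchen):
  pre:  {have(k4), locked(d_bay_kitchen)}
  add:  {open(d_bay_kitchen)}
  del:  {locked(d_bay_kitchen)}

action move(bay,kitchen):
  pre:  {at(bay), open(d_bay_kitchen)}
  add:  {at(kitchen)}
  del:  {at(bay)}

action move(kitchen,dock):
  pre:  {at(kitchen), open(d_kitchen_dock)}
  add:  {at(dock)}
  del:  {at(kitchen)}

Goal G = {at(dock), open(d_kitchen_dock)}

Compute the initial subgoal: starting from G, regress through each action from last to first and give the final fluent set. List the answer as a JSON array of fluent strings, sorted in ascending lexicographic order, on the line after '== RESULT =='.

Work backward from the goal:
  through step 3 (move(kitchen,dock)): drop {at(dock)}, keep {open(d_kitchen_dock)}, require {at(kitchen), open(d_kitchen_dock)}
    → {at(kitchen), open(d_kitchen_dock)}
  through step 2 (move(bay,kitchen)): drop {at(kitchen)}, keep {open(d_kitchen_dock)}, require {at(bay), open(d_bay_kitchen)}
    → {at(bay), open(d_bay_kitchen), open(d_kitchen_dock)}
  through step 1 (unlock(d_bay_kitchen)): drop {open(d_bay_kitchen)}, keep {at(bay), open(d_kitchen_dock)}, require {have(k4), locked(d_bay_kitchen)}
    → {at(bay), have(k4), locked(d_bay_kitchen), open(d_kitchen_dock)}

== RESULT ==
["at(bay)", "have(k4)", "locked(d_bay_kitchen)", "open(d_kitchen_dock)"]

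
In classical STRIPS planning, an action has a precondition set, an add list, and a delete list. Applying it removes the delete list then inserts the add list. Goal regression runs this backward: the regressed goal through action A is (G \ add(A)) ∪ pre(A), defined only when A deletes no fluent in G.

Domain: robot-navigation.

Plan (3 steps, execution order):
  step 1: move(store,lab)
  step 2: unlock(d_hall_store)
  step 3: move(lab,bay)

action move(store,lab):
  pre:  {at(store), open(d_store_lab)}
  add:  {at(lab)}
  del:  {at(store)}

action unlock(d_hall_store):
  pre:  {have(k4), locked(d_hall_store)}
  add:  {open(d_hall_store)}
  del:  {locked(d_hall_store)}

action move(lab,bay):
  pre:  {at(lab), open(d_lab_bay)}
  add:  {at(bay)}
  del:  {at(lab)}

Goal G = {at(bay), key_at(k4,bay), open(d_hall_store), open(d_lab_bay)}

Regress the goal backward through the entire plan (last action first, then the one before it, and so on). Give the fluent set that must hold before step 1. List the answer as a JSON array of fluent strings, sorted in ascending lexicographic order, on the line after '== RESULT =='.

Regress step by step:
  through step 3 (move(lab,bay)): drop {at(bay)}, keep {key_at(k4,bay), open(d_hall_store), open(d_lab_bay)}, require {at(lab), open(d_lab_bay)}
    → {at(lab), key_at(k4,bay), open(d_hall_store), open(d_lab_bay)}
  through step 2 (unlock(d_hall_store)): drop {open(d_hall_store)}, keep {at(lab), key_at(k4,bay), open(d_lab_bay)}, require {have(k4), locked(d_hall_store)}
    → {at(lab), have(k4), key_at(k4,bay), locked(d_hall_store), open(d_lab_bay)}
  through step 1 (move(store,lab)): drop {at(lab)}, keep {have(k4), key_at(k4,bay), locked(d_hall_store), open(d_lab_bay)}, require {at(store), open(d_store_lab)}
    → {at(store), have(k4), key_at(k4,bay), locked(d_hall_store), open(d_lab_bay), open(d_store_lab)}

== RESULT ==
["at(store)", "have(k4)", "key_at(k4,bay)", "locked(d_hall_store)", "open(d_lab_bay)", "open(d_store_lab)"]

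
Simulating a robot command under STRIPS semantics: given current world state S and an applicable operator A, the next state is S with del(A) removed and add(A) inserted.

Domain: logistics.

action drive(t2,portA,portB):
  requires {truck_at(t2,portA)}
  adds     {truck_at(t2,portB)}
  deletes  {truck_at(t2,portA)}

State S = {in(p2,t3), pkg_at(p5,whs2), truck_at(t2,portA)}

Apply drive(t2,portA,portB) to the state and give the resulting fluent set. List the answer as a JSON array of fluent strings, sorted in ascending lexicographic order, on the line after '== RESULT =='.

Progress:
  pre ⊆ S: {truck_at(t2,portA)} ⊆ S  — applicable
  S \ del = {in(p2,t3), pkg_at(p5,whs2)}
  ∪ add   = {in(p2,t3), pkg_at(p5,whs2), truck_at(t2,portB)}

== RESULT ==
["in(p2,t3)", "pkg_at(p5,whs2)", "truck_at(t2,portB)"]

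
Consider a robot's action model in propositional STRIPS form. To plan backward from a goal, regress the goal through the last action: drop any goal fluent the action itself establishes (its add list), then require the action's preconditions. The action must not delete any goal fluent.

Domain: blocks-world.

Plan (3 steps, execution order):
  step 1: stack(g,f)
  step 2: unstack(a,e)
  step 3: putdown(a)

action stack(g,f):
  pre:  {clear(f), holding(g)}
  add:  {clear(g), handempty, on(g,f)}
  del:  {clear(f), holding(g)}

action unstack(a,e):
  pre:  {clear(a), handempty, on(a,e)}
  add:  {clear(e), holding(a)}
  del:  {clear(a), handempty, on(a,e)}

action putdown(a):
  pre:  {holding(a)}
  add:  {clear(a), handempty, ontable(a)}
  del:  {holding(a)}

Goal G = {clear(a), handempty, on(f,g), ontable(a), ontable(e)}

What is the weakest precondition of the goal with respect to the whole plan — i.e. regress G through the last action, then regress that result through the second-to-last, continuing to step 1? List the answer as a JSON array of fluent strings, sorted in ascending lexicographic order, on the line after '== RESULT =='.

Work backward from the goal:
  through step 3 (putdown(a)): drop {clear(a), handempty, ontable(a)}, keep {on(f,g), ontable(e)}, require {holding(a)}
    → {holding(a), on(f,g), ontable(e)}
  through step 2 (unstack(a,e)): drop {holding(a)}, keep {on(f,g), ontable(e)}, require {clear(a), handempty, on(a,e)}
    → {clear(a), handempty, on(a,e), on(f,g), ontable(e)}
  through step 1 (stack(g,f)): drop {handempty}, keep {clear(a), on(a,e), on(f,g), ontable(e)}, require {clear(f), holding(g)}
    → {clear(a), clear(f), holding(g), on(a,e), on(f,g), ontable(e)}

== RESULT ==
["clear(a)", "clear(f)", "holding(g)", "on(a,e)", "on(f,g)", "ontable(e)"]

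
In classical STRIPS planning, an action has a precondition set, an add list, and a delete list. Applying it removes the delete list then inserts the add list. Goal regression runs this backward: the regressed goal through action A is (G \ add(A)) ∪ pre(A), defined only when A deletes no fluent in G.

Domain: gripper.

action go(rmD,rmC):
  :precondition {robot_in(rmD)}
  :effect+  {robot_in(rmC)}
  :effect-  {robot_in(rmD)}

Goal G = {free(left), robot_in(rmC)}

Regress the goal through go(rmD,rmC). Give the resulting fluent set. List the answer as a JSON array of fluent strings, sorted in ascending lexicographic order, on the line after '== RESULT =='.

Regress:
  G ∩ del = {}  (empty — regression defined)
  G \ add = {free(left), robot_in(rmC)} \ {robot_in(rmC)} = {free(left)}
  ∪ pre   = {free(left)} ∪ {robot_in(rmD)}
          = {free(left), robot_in(rmD)}

== RESULT ==
["free(left)", "robot_in(rmD)"]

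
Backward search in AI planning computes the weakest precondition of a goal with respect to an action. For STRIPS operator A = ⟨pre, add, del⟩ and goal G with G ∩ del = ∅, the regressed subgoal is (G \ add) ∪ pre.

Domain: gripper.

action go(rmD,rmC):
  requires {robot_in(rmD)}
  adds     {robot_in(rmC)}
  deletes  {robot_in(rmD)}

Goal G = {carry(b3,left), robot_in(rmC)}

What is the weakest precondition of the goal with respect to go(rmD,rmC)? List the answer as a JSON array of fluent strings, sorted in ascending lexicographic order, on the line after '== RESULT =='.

Regress:
  G ∩ del = {}  (empty — regression defined)
  G \ add = {carry(b3,left), robot_in(rmC)} \ {robot_in(rmC)} = {carry(b3,left)}
  ∪ pre   = {carry(b3,left)} ∪ {robot_in(rmD)}
          = {carry(b3,left), robot_in(rmD)}

== RESULT ==
["carry(b3,left)", "robot_in(rmD)"]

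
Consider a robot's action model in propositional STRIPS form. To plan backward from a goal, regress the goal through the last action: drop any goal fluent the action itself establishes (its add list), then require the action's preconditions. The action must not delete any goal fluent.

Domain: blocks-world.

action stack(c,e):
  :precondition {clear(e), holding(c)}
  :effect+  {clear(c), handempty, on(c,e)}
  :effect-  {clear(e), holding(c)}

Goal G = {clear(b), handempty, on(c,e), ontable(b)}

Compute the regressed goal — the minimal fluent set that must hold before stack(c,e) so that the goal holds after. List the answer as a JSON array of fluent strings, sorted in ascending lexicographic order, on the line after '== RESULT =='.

Regress:
  G ∩ del = {}  (empty — regression defined)
  G \ add = {clear(b), handempty, on(c,e), ontable(b)} \ {clear(c), handempty, on(c,e)} = {clear(b), ontable(b)}
  ∪ pre   = {clear(b), ontable(b)} ∪ {clear(e), holding(c)}
          = {clear(b), clear(e), holding(c), ontable(b)}

== RESULT ==
["clear(b)", "clear(e)", "holding(c)", "ontable(b)"]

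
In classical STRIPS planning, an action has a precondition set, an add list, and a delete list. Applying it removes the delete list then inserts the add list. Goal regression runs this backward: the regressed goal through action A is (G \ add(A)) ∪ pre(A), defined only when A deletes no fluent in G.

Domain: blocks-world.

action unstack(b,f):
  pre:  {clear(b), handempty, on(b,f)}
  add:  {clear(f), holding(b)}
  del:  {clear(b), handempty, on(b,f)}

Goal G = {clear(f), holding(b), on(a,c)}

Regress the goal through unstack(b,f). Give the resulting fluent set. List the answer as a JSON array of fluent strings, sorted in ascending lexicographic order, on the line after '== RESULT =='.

Regress:
  G ∩ del = {}  (empty — regression defined)
  G \ add = {clear(f), holding(b), on(a,c)} \ {clear(f), holding(b)} = {on(a,c)}
  ∪ pre   = {on(a,c)} ∪ {clear(b), handempty, on(b,f)}
          = {clear(b), handempty, on(a,c), on(b,f)}

== RESULT ==
["clear(b)", "handempty", "on(a,c)", "on(b,f)"]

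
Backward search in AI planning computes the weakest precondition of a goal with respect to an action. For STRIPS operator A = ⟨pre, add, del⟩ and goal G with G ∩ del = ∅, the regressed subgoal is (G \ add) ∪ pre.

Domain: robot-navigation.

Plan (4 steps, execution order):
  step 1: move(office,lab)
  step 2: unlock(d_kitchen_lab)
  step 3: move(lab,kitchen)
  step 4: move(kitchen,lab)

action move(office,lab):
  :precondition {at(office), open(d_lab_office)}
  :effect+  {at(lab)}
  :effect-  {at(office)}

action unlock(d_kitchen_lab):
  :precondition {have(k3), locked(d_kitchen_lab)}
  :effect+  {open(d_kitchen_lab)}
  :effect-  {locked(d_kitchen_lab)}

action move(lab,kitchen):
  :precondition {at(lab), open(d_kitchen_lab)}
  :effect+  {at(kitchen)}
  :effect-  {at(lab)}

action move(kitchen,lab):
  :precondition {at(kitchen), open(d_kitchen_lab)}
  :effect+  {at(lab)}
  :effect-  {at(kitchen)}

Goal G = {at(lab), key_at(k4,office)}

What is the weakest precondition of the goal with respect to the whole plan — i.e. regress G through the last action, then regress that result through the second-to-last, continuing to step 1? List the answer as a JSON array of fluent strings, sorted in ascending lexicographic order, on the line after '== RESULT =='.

Work backward from the goal:
  through step 4 (move(kitchen,lab)): drop {at(lab)}, keep {key_at(k4,office)}, require {at(kitchen), open(d_kitchen_lab)}
    → {at(kitchen), key_at(k4,office), open(d_kitchen_lab)}
  through step 3 (move(lab,kitchen)): drop {at(kitchen)}, keep {key_at(k4,office), open(d_kitchen_lab)}, require {at(lab), open(d_kitchen_lab)}
    → {at(lab), key_at(k4,office), open(d_kitchen_lab)}
  through step 2 (unlock(d_kitchen_lab)): drop {open(d_kitchen_lab)}, keep {at(lab), key_at(k4,office)}, require {have(k3), locked(d_kitchen_lab)}
    → {at(lab), have(k3), key_at(k4,office), locked(d_kitchen_lab)}
  through step 1 (move(office,lab)): drop {at(lab)}, keep {have(k3), key_at(k4,office), locked(d_kitchen_lab)}, require {at(office), open(d_lab_office)}
    → {at(office), have(k3), key_at(k4,office), locked(d_kitchen_lab), open(d_lab_office)}

== RESULT ==
["at(office)", "have(k3)", "key_at(k4,office)", "locked(d_kitchen_lab)", "open(d_lab_office)"]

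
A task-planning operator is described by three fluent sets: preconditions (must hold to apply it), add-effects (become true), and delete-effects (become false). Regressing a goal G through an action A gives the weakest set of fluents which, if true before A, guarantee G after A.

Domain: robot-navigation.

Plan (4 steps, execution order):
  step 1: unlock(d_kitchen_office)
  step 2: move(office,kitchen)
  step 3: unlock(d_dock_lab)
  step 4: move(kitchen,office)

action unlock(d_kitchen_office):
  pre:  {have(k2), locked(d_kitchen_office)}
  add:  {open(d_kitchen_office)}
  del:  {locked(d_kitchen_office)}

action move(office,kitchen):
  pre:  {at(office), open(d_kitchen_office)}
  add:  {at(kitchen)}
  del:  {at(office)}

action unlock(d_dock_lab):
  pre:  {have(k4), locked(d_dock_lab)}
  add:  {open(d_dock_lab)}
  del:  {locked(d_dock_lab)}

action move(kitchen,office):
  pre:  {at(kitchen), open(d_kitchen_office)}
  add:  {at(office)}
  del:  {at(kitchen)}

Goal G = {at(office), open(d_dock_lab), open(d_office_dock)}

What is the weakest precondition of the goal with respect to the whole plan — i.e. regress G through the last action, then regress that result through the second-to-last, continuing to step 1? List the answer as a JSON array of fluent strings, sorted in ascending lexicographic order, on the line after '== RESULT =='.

Regress step by step:
  through step 4 (move(kitchen,office)): drop {at(office)}, keep {open(d_dock_lab), open(d_office_dock)}, require {at(kitchen), open(d_kitchen_office)}
    → {at(kitchen), open(d_dock_lab), open(d_kitchen_office), open(d_office_dock)}
  through step 3 (unlock(d_dock_lab)): drop {open(d_dock_lab)}, keep {at(kitchen), open(d_kitchen_office), open(d_office_dock)}, require {have(k4), locked(d_dock_lab)}
    → {at(kitchen), have(k4), locked(d_dock_lab), open(d_kitchen_office), open(d_office_dock)}
  through step 2 (move(office,kitchen)): drop {at(kitchen)}, keep {have(k4), locked(d_dock_lab), open(d_kitchen_office), open(d_office_dock)}, require {at(office), open(d_kitchen_office)}
    → {at(office), have(k4), locked(d_dock_lab), open(d_kitchen_office), open(d_office_dock)}
  through step 1 (unlock(d_kitchen_office)): drop {open(d_kitchen_office)}, keep {at(office), have(k4), locked(d_dock_lab), open(d_office_dock)}, require {have(k2), locked(d_kitchen_office)}
    → {at(office), have(k2), have(k4), locked(d_dock_lab), locked(d_kitchen_office), open(d_office_dock)}

== RESULT ==
["at(office)", "have(k2)", "have(k4)", "locked(d_dock_lab)", "locked(d_kitchen_office)", "open(d_office_dock)"]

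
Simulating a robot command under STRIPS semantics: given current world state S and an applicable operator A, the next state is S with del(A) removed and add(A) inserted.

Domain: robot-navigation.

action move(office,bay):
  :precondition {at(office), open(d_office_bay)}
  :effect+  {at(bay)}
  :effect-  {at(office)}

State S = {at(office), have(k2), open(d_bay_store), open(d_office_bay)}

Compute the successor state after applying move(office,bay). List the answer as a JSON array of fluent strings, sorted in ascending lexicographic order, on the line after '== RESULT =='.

Compute (S \ del) ∪ add:
  pre ⊆ S: {at(office), open(d_office_bay)} ⊆ S  — applicable
  S \ del = {have(k2), open(d_bay_store), open(d_office_bay)}
  ∪ add   = {at(bay), have(k2), open(d_bay_store), open(d_office_bay)}

== RESULT ==
["at(bay)", "have(k2)", "open(d_bay_store)", "open(d_office_bay)"]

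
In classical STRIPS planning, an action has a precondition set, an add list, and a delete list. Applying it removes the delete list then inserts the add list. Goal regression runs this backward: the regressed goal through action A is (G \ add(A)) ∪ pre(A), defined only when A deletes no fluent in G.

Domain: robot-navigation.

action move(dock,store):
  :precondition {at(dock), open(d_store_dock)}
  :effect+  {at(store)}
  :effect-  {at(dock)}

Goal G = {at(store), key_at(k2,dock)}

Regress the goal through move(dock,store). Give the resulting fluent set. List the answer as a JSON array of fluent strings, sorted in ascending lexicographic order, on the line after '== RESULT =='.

Compute (G \ add) ∪ pre:
  G ∩ del = {}  (empty — regression defined)
  G \ add = {at(store), key_at(k2,dock)} \ {at(store)} = {key_at(k2,dock)}
  ∪ pre   = {key_at(k2,dock)} ∪ {at(dock), open(d_store_dock)}
          = {at(dock), key_at(k2,dock), open(d_store_dock)}

== RESULT ==
["at(dock)", "key_at(k2,dock)", "open(d_store_dock)"]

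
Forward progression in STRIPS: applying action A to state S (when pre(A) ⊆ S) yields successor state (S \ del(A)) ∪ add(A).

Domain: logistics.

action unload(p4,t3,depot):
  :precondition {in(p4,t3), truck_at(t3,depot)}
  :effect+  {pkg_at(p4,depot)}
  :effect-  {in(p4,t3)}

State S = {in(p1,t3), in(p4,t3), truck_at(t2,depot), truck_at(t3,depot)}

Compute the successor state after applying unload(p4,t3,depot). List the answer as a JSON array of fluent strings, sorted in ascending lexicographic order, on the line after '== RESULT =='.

Compute (S \ del) ∪ add:
  pre ⊆ S: {in(p4,t3), truck_at(t3,depot)} ⊆ S  — applicable
  S \ del = {in(p1,t3), truck_at(t2,depot), truck_at(t3,depot)}
  ∪ add   = {in(p1,t3), pkg_at(p4,depot), truck_at(t2,depot), truck_at(t3,depot)}

== RESULT ==
["in(p1,t3)", "pkg_at(p4,depot)", "truck_at(t2,depot)", "truck_at(t3,depot)"]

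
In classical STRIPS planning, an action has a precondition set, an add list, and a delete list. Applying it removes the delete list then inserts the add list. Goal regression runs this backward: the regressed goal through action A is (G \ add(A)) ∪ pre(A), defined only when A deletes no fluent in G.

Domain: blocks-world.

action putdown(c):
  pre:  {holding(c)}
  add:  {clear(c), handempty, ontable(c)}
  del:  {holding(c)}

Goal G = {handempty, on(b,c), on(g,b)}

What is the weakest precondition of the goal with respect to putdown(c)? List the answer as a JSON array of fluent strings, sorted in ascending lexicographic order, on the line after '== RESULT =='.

Regress:
  G ∩ del = {}  (empty — regression defined)
  G \ add = {handempty, on(b,c), on(g,b)} \ {clear(c), handempty, ontable(c)} = {on(b,c), on(g,b)}
  ∪ pre   = {on(b,c), on(g,b)} ∪ {holding(c)}
          = {holding(c), on(b,c), on(g,b)}

== RESULT ==
["holding(c)", "on(b,c)", "on(g,b)"]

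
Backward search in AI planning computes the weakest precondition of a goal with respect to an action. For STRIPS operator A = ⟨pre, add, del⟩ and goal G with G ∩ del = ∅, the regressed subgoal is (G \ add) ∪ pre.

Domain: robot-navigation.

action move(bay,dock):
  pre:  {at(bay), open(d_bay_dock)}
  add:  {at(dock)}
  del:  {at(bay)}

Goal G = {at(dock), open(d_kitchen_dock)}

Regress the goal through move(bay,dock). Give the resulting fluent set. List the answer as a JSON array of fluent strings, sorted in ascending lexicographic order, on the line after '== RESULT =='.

Regress:
  G ∩ del = {}  (empty — regression defined)
  G \ add = {at(dock), open(d_kitchen_dock)} \ {at(dock)} = {open(d_kitchen_dock)}
  ∪ pre   = {open(d_kitchen_dock)} ∪ {at(bay), open(d_bay_dock)}
          = {at(bay), open(d_bay_dock), open(d_kitchen_dock)}

== RESULT ==
["at(bay)", "open(d_bay_dock)", "open(d_kitchen_dock)"]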